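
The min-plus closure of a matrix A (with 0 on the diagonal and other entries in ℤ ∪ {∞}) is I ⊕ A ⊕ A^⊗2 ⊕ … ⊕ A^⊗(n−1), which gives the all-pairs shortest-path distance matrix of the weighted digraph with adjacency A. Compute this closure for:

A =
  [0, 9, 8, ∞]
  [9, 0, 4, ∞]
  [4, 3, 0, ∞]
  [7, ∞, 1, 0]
Closure =
  [0, 9, 8, ∞]
  [8, 0, 4, ∞]
  [4, 3, 0, ∞]
  [5, 4, 1, 0]

This is the Floyd-Warshall all-pairs shortest-path computation. For each intermediate vertex k = 0, 1, …, 3, update dist[i][j] ← min(dist[i][j], dist[i][k] + dist[k][j]). The final matrix gives, for each (i, j), the minimum total weight of any directed path from i to j (possibly empty when i = j).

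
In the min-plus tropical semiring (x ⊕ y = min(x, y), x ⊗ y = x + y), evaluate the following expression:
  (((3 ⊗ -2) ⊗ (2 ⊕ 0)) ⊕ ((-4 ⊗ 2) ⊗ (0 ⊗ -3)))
(((3 ⊗ -2) ⊗ (2 ⊕ 0)) ⊕ ((-4 ⊗ 2) ⊗ (0 ⊗ -3))) = -5

Expand innermost to outermost. Recall ⊕ takes the minimum of its arguments and ⊗ takes their sum. Working out the expression (((3 ⊗ -2) ⊗ (2 ⊕ 0)) ⊕ ((-4 ⊗ 2) ⊗ (0 ⊗ -3))) gives -5.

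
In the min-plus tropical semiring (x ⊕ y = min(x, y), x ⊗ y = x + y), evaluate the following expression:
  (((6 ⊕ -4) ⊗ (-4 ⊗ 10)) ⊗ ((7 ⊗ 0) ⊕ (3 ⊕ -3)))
(((6 ⊕ -4) ⊗ (-4 ⊗ 10)) ⊗ ((7 ⊗ 0) ⊕ (3 ⊕ -3))) = -1

Expand innermost to outermost. Recall ⊕ takes the minimum of its arguments and ⊗ takes their sum. Working out the expression (((6 ⊕ -4) ⊗ (-4 ⊗ 10)) ⊗ ((7 ⊗ 0) ⊕ (3 ⊕ -3))) gives -1.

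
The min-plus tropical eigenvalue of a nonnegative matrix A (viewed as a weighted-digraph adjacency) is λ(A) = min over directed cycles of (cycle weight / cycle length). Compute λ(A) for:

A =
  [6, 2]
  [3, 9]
λ(A) = 5/2

Enumerate directed cycles and compute their means (weight / length). Sample:
  cycle 0 → 0: weight = 6, length = 1, mean = 6/1 ≈ 6.000
  cycle 1 → 1: weight = 9, length = 1, mean = 9/1 ≈ 9.000
  cycle 0 → 1 → 0: weight = 5, length = 2, mean = 5/2 ≈ 2.500
  cycle 1 → 0 → 1: weight = 5, length = 2, mean = 5/2 ≈ 2.500
Minimum mean = 2.500, attained e.g. along the cycle 0 → 1 → 0 with weight 5 and length 2. So λ(A) = 5/2 = 5/2.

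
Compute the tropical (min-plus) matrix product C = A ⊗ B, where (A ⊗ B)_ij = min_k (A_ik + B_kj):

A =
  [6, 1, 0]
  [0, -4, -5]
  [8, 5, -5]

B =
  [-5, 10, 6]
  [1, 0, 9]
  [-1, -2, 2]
A ⊗ B =
  [-1, -2, 2]
  [-6, -7, -3]
  [-6, -7, -3]

Apply the min-plus product entry-by-entry:
  C[0][0] = min over k of (A[0][0] + B[0][0] = 6 + -5 = 1, A[0][1] + B[1][0] = 1 + 1 = 2, A[0][2] + B[2][0] = 0 + -1 = -1) = -1 (attained at k = 2)
  C[0][1] = min over k of (A[0][0] + B[0][1] = 6 + 10 = 16, A[0][1] + B[1][1] = 1 + 0 = 1, A[0][2] + B[2][1] = 0 + -2 = -2) = -2 (attained at k = 2)
  C[0][2] = min over k of (A[0][0] + B[0][2] = 6 + 6 = 12, A[0][1] + B[1][2] = 1 + 9 = 10, A[0][2] + B[2][2] = 0 + 2 = 2) = 2 (attained at k = 2)
  C[1][0] = min over k of (A[1][0] + B[0][0] = 0 + -5 = -5, A[1][1] + B[1][0] = -4 + 1 = -3, A[1][2] + B[2][0] = -5 + -1 = -6) = -6 (attained at k = 2)
  C[1][1] = min over k of (A[1][0] + B[0][1] = 0 + 10 = 10, A[1][1] + B[1][1] = -4 + 0 = -4, A[1][2] + B[2][1] = -5 + -2 = -7) = -7 (attained at k = 2)
  C[1][2] = min over k of (A[1][0] + B[0][2] = 0 + 6 = 6, A[1][1] + B[1][2] = -4 + 9 = 5, A[1][2] + B[2][2] = -5 + 2 = -3) = -3 (attained at k = 2)
  C[2][0] = min over k of (A[2][0] + B[0][0] = 8 + -5 = 3, A[2][1] + B[1][0] = 5 + 1 = 6, A[2][2] + B[2][0] = -5 + -1 = -6) = -6 (attained at k = 2)
  C[2][1] = min over k of (A[2][0] + B[0][1] = 8 + 10 = 18, A[2][1] + B[1][1] = 5 + 0 = 5, A[2][2] + B[2][1] = -5 + -2 = -7) = -7 (attained at k = 2)
  C[2][2] = min over k of (A[2][0] + B[0][2] = 8 + 6 = 14, A[2][1] + B[1][2] = 5 + 9 = 14, A[2][2] + B[2][2] = -5 + 2 = -3) = -3 (attained at k = 2)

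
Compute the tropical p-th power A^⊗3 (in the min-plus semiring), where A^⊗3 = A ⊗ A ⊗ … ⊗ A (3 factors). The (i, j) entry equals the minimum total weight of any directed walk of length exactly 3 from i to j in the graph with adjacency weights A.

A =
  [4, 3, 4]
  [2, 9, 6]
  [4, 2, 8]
A^⊗3 =
  [8, 8, 9]
  [7, 8, 10]
  [8, 7, 8]

Each entry (A^⊗3)_ij equals the minimum over all length-3 walks i = v_0 → v_1 → … → v_3 = j of Σ_t A[v_t][v_{t+1}]. For example, for (i, j) = (0, 2) we minimise over 9 possible intermediate vertex sequences; the minimum is 9, attained along the walk 0 → 1 → 0 → 2.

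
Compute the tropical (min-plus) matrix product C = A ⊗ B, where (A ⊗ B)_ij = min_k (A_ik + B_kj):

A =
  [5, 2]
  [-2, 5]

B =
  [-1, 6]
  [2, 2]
A ⊗ B =
  [4, 4]
  [-3, 4]

Apply the min-plus product entry-by-entry:
  C[0][0] = min over k of (A[0][0] + B[0][0] = 5 + -1 = 4, A[0][1] + B[1][0] = 2 + 2 = 4) = 4 (attained at k = 0)
  C[0][1] = min over k of (A[0][0] + B[0][1] = 5 + 6 = 11, A[0][1] + B[1][1] = 2 + 2 = 4) = 4 (attained at k = 1)
  C[1][0] = min over k of (A[1][0] + B[0][0] = -2 + -1 = -3, A[1][1] + B[1][0] = 5 + 2 = 7) = -3 (attained at k = 0)
  C[1][1] = min over k of (A[1][0] + B[0][1] = -2 + 6 = 4, A[1][1] + B[1][1] = 5 + 2 = 7) = 4 (attained at k = 0)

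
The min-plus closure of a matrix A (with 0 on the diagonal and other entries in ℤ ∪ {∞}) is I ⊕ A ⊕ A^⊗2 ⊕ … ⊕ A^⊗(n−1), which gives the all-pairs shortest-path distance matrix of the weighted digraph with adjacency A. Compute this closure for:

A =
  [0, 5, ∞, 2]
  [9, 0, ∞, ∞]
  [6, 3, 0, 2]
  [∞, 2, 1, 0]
Closure =
  [0, 4, 3, 2]
  [9, 0, 12, 11]
  [6, 3, 0, 2]
  [7, 2, 1, 0]

This is the Floyd-Warshall all-pairs shortest-path computation. For each intermediate vertex k = 0, 1, …, 3, update dist[i][j] ← min(dist[i][j], dist[i][k] + dist[k][j]). The final matrix gives, for each (i, j), the minimum total weight of any directed path from i to j (possibly empty when i = j).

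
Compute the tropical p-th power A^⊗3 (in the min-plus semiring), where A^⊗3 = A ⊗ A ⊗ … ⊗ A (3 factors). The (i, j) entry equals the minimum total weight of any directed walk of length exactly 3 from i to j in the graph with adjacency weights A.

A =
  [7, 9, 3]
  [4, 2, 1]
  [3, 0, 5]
A^⊗3 =
  [7, 5, 4]
  [5, 3, 2]
  [4, 1, 3]

Each entry (A^⊗3)_ij equals the minimum over all length-3 walks i = v_0 → v_1 → … → v_3 = j of Σ_t A[v_t][v_{t+1}]. For example, for (i, j) = (0, 2) we minimise over 9 possible intermediate vertex sequences; the minimum is 4, attained along the walk 0 → 2 → 1 → 2.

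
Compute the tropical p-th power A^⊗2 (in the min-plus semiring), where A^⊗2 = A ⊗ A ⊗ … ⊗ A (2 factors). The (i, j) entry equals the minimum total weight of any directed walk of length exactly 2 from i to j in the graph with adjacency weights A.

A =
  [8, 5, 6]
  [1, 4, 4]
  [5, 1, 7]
A^⊗2 =
  [6, 7, 9]
  [5, 5, 7]
  [2, 5, 5]

Each entry (A^⊗2)_ij equals the minimum over all length-2 walks i = v_0 → v_1 → … → v_2 = j of Σ_t A[v_t][v_{t+1}]. For example, for (i, j) = (0, 2) we minimise over 3 possible intermediate vertex sequences; the minimum is 9, attained along the walk 0 → 1 → 2.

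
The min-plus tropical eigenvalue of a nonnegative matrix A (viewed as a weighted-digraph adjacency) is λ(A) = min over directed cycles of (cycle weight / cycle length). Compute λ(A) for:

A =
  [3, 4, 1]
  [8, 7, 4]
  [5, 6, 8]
λ(A) = 3

Enumerate directed cycles and compute their means (weight / length). Sample:
  cycle 0 → 0: weight = 3, length = 1, mean = 3/1 ≈ 3.000
  cycle 1 → 1: weight = 7, length = 1, mean = 7/1 ≈ 7.000
  cycle 2 → 2: weight = 8, length = 1, mean = 8/1 ≈ 8.000
  cycle 0 → 1 → 0: weight = 12, length = 2, mean = 12/2 ≈ 6.000
  cycle 0 → 2 → 0: weight = 6, length = 2, mean = 6/2 ≈ 3.000
  cycle 1 → 0 → 1: weight = 12, length = 2, mean = 12/2 ≈ 6.000
Minimum mean = 3.000, attained e.g. along the cycle 0 → 0 with weight 3 and length 1. So λ(A) = 3/1 = 3.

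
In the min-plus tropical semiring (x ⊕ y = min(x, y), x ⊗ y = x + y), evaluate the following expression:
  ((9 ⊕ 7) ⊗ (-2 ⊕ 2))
((9 ⊕ 7) ⊗ (-2 ⊕ 2)) = 5

Expand innermost to outermost. Recall ⊕ takes the minimum of its arguments and ⊗ takes their sum. Working out the expression ((9 ⊕ 7) ⊗ (-2 ⊕ 2)) gives 5.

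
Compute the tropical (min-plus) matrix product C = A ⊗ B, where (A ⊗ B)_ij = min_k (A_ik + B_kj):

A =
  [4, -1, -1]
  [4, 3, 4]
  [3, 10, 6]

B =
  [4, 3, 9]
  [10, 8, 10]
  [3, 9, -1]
A ⊗ B =
  [2, 7, -2]
  [7, 7, 3]
  [7, 6, 5]

Apply the min-plus product entry-by-entry:
  C[0][0] = min over k of (A[0][0] + B[0][0] = 4 + 4 = 8, A[0][1] + B[1][0] = -1 + 10 = 9, A[0][2] + B[2][0] = -1 + 3 = 2) = 2 (attained at k = 2)
  C[0][1] = min over k of (A[0][0] + B[0][1] = 4 + 3 = 7, A[0][1] + B[1][1] = -1 + 8 = 7, A[0][2] + B[2][1] = -1 + 9 = 8) = 7 (attained at k = 0)
  C[0][2] = min over k of (A[0][0] + B[0][2] = 4 + 9 = 13, A[0][1] + B[1][2] = -1 + 10 = 9, A[0][2] + B[2][2] = -1 + -1 = -2) = -2 (attained at k = 2)
  C[1][0] = min over k of (A[1][0] + B[0][0] = 4 + 4 = 8, A[1][1] + B[1][0] = 3 + 10 = 13, A[1][2] + B[2][0] = 4 + 3 = 7) = 7 (attained at k = 2)
  C[1][1] = min over k of (A[1][0] + B[0][1] = 4 + 3 = 7, A[1][1] + B[1][1] = 3 + 8 = 11, A[1][2] + B[2][1] = 4 + 9 = 13) = 7 (attained at k = 0)
  C[1][2] = min over k of (A[1][0] + B[0][2] = 4 + 9 = 13, A[1][1] + B[1][2] = 3 + 10 = 13, A[1][2] + B[2][2] = 4 + -1 = 3) = 3 (attained at k = 2)
  C[2][0] = min over k of (A[2][0] + B[0][0] = 3 + 4 = 7, A[2][1] + B[1][0] = 10 + 10 = 20, A[2][2] + B[2][0] = 6 + 3 = 9) = 7 (attained at k = 0)
  C[2][1] = min over k of (A[2][0] + B[0][1] = 3 + 3 = 6, A[2][1] + B[1][1] = 10 + 8 = 18, A[2][2] + B[2][1] = 6 + 9 = 15) = 6 (attained at k = 0)
  C[2][2] = min over k of (A[2][0] + B[0][2] = 3 + 9 = 12, A[2][1] + B[1][2] = 10 + 10 = 20, A[2][2] + B[2][2] = 6 + -1 = 5) = 5 (attained at k = 2)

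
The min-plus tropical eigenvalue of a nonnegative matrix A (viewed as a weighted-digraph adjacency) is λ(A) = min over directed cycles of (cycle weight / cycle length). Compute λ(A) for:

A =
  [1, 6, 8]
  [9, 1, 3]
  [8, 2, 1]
λ(A) = 1

Enumerate directed cycles and compute their means (weight / length). Sample:
  cycle 0 → 0: weight = 1, length = 1, mean = 1/1 ≈ 1.000
  cycle 1 → 1: weight = 1, length = 1, mean = 1/1 ≈ 1.000
  cycle 2 → 2: weight = 1, length = 1, mean = 1/1 ≈ 1.000
  cycle 0 → 1 → 0: weight = 15, length = 2, mean = 15/2 ≈ 7.500
  cycle 0 → 2 → 0: weight = 16, length = 2, mean = 16/2 ≈ 8.000
  cycle 1 → 0 → 1: weight = 15, length = 2, mean = 15/2 ≈ 7.500
Minimum mean = 1.000, attained e.g. along the cycle 0 → 0 with weight 1 and length 1. So λ(A) = 1/1 = 1.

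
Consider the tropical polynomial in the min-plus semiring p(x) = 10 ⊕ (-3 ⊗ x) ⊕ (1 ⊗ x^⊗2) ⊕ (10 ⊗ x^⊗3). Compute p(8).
p(8) = 5

A tropical monomial a ⊗ x^⊗i evaluates to a + i · x. Evaluating each term at x = 8:
  Term 0 contributes 10 + 0 · 8 = 10
  Term 1 contributes -3 + 1 · 8 = 5
  Term 2 contributes 1 + 2 · 8 = 17
  Term 3 contributes 10 + 3 · 8 = 34
p(8) = ⊕ of these = min[10, 5, 17, 34] = 5.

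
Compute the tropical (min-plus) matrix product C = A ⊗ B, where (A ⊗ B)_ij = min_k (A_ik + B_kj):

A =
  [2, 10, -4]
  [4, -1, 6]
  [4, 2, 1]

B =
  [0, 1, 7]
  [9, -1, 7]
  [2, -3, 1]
A ⊗ B =
  [-2, -7, -3]
  [4, -2, 6]
  [3, -2, 2]

Apply the min-plus product entry-by-entry:
  C[0][0] = min over k of (A[0][0] + B[0][0] = 2 + 0 = 2, A[0][1] + B[1][0] = 10 + 9 = 19, A[0][2] + B[2][0] = -4 + 2 = -2) = -2 (attained at k = 2)
  C[0][1] = min over k of (A[0][0] + B[0][1] = 2 + 1 = 3, A[0][1] + B[1][1] = 10 + -1 = 9, A[0][2] + B[2][1] = -4 + -3 = -7) = -7 (attained at k = 2)
  C[0][2] = min over k of (A[0][0] + B[0][2] = 2 + 7 = 9, A[0][1] + B[1][2] = 10 + 7 = 17, A[0][2] + B[2][2] = -4 + 1 = -3) = -3 (attained at k = 2)
  C[1][0] = min over k of (A[1][0] + B[0][0] = 4 + 0 = 4, A[1][1] + B[1][0] = -1 + 9 = 8, A[1][2] + B[2][0] = 6 + 2 = 8) = 4 (attained at k = 0)
  C[1][1] = min over k of (A[1][0] + B[0][1] = 4 + 1 = 5, A[1][1] + B[1][1] = -1 + -1 = -2, A[1][2] + B[2][1] = 6 + -3 = 3) = -2 (attained at k = 1)
  C[1][2] = min over k of (A[1][0] + B[0][2] = 4 + 7 = 11, A[1][1] + B[1][2] = -1 + 7 = 6, A[1][2] + B[2][2] = 6 + 1 = 7) = 6 (attained at k = 1)
  C[2][0] = min over k of (A[2][0] + B[0][0] = 4 + 0 = 4, A[2][1] + B[1][0] = 2 + 9 = 11, A[2][2] + B[2][0] = 1 + 2 = 3) = 3 (attained at k = 2)
  C[2][1] = min over k of (A[2][0] + B[0][1] = 4 + 1 = 5, A[2][1] + B[1][1] = 2 + -1 = 1, A[2][2] + B[2][1] = 1 + -3 = -2) = -2 (attained at k = 2)
  C[2][2] = min over k of (A[2][0] + B[0][2] = 4 + 7 = 11, A[2][1] + B[1][2] = 2 + 7 = 9, A[2][2] + B[2][2] = 1 + 1 = 2) = 2 (attained at k = 2)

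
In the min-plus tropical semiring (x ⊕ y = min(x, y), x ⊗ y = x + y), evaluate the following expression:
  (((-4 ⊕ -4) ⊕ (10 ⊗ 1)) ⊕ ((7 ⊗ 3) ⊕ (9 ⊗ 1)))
(((-4 ⊕ -4) ⊕ (10 ⊗ 1)) ⊕ ((7 ⊗ 3) ⊕ (9 ⊗ 1))) = -4

Expand innermost to outermost. Recall ⊕ takes the minimum of its arguments and ⊗ takes their sum. Working out the expression (((-4 ⊕ -4) ⊕ (10 ⊗ 1)) ⊕ ((7 ⊗ 3) ⊕ (9 ⊗ 1))) gives -4.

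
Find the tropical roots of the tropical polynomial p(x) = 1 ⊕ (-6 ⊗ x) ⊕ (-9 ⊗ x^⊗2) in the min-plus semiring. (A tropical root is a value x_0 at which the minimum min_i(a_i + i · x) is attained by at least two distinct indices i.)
Roots: {3, 7}

Each tropical root is a break point of the lower envelope of the lines y = a_i + i · x (there are 3 lines, with slopes 0, 1, ..., 2). Only the lines that attain the minimum somewhere contribute to roots; other lines are dominated. Here the surviving (envelope) indices are i = 2, i = 1, i = 0.
Intersections between consecutive envelope lines give the roots: for adjacent envelope indices i < j the intersection is x = (a_i − a_j) / (j − i). Reading off the sorted break points: {3, 7}.
Verification: at each break x_0, at least two indices attain the minimum of min_i(a_i + i · x_0).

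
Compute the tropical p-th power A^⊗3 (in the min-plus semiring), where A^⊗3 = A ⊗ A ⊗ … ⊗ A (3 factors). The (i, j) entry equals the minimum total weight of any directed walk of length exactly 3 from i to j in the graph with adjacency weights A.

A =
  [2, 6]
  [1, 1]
A^⊗3 =
  [6, 8]
  [3, 3]

Each entry (A^⊗3)_ij equals the minimum over all length-3 walks i = v_0 → v_1 → … → v_3 = j of Σ_t A[v_t][v_{t+1}]. For example, for (i, j) = (0, 1) we minimise over 4 possible intermediate vertex sequences; the minimum is 8, attained along the walk 0 → 1 → 1 → 1.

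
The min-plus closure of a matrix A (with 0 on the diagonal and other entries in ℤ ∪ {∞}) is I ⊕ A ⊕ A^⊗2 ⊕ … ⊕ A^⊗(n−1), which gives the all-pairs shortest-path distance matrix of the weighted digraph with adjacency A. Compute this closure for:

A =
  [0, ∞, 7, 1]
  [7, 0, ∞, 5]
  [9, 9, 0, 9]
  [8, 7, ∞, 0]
Closure =
  [0, 8, 7, 1]
  [7, 0, 14, 5]
  [9, 9, 0, 9]
  [8, 7, 15, 0]

This is the Floyd-Warshall all-pairs shortest-path computation. For each intermediate vertex k = 0, 1, …, 3, update dist[i][j] ← min(dist[i][j], dist[i][k] + dist[k][j]). The final matrix gives, for each (i, j), the minimum total weight of any directed path from i to j (possibly empty when i = j).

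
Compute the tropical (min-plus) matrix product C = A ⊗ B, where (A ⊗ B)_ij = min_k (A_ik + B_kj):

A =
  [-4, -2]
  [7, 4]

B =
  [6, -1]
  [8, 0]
A ⊗ B =
  [2, -5]
  [12, 4]

Apply the min-plus product entry-by-entry:
  C[0][0] = min over k of (A[0][0] + B[0][0] = -4 + 6 = 2, A[0][1] + B[1][0] = -2 + 8 = 6) = 2 (attained at k = 0)
  C[0][1] = min over k of (A[0][0] + B[0][1] = -4 + -1 = -5, A[0][1] + B[1][1] = -2 + 0 = -2) = -5 (attained at k = 0)
  C[1][0] = min over k of (A[1][0] + B[0][0] = 7 + 6 = 13, A[1][1] + B[1][0] = 4 + 8 = 12) = 12 (attained at k = 1)
  C[1][1] = min over k of (A[1][0] + B[0][1] = 7 + -1 = 6, A[1][1] + B[1][1] = 4 + 0 = 4) = 4 (attained at k = 1)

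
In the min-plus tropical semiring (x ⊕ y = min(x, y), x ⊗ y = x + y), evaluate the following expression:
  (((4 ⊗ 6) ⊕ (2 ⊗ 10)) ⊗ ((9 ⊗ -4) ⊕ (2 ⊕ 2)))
(((4 ⊗ 6) ⊕ (2 ⊗ 10)) ⊗ ((9 ⊗ -4) ⊕ (2 ⊕ 2))) = 12

Expand innermost to outermost. Recall ⊕ takes the minimum of its arguments and ⊗ takes their sum. Working out the expression (((4 ⊗ 6) ⊕ (2 ⊗ 10)) ⊗ ((9 ⊗ -4) ⊕ (2 ⊕ 2))) gives 12.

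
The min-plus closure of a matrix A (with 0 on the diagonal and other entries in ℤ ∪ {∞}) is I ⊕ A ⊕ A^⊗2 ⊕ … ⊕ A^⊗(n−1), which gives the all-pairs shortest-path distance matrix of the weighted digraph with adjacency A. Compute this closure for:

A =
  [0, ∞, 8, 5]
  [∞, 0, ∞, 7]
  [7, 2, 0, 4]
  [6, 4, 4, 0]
Closure =
  [0, 9, 8, 5]
  [13, 0, 11, 7]
  [7, 2, 0, 4]
  [6, 4, 4, 0]

This is the Floyd-Warshall all-pairs shortest-path computation. For each intermediate vertex k = 0, 1, …, 3, update dist[i][j] ← min(dist[i][j], dist[i][k] + dist[k][j]). The final matrix gives, for each (i, j), the minimum total weight of any directed path from i to j (possibly empty when i = j).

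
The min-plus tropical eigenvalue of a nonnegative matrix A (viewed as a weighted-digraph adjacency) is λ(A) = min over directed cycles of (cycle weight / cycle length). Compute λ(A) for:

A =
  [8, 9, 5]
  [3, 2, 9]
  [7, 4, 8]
λ(A) = 2

Enumerate directed cycles and compute their means (weight / length). Sample:
  cycle 0 → 0: weight = 8, length = 1, mean = 8/1 ≈ 8.000
  cycle 1 → 1: weight = 2, length = 1, mean = 2/1 ≈ 2.000
  cycle 2 → 2: weight = 8, length = 1, mean = 8/1 ≈ 8.000
  cycle 0 → 1 → 0: weight = 12, length = 2, mean = 12/2 ≈ 6.000
  cycle 0 → 2 → 0: weight = 12, length = 2, mean = 12/2 ≈ 6.000
  cycle 1 → 0 → 1: weight = 12, length = 2, mean = 12/2 ≈ 6.000
Minimum mean = 2.000, attained e.g. along the cycle 1 → 1 with weight 2 and length 1. So λ(A) = 2/1 = 2.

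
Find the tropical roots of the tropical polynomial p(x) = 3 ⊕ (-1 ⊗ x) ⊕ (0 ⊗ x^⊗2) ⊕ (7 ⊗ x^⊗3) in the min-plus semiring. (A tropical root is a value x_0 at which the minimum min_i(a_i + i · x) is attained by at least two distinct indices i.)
Roots: {-7, -1, 4}

Each tropical root is a break point of the lower envelope of the lines y = a_i + i · x (there are 4 lines, with slopes 0, 1, ..., 3). Only the lines that attain the minimum somewhere contribute to roots; other lines are dominated. Here the surviving (envelope) indices are i = 3, i = 2, i = 1, i = 0.
Intersections between consecutive envelope lines give the roots: for adjacent envelope indices i < j the intersection is x = (a_i − a_j) / (j − i). Reading off the sorted break points: {-7, -1, 4}.
Verification: at each break x_0, at least two indices attain the minimum of min_i(a_i + i · x_0).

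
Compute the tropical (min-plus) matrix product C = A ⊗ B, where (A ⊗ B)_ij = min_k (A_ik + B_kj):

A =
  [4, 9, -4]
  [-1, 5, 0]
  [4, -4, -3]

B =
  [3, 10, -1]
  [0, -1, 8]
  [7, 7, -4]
A ⊗ B =
  [3, 3, -8]
  [2, 4, -4]
  [-4, -5, -7]

Apply the min-plus product entry-by-entry:
  C[0][0] = min over k of (A[0][0] + B[0][0] = 4 + 3 = 7, A[0][1] + B[1][0] = 9 + 0 = 9, A[0][2] + B[2][0] = -4 + 7 = 3) = 3 (attained at k = 2)
  C[0][1] = min over k of (A[0][0] + B[0][1] = 4 + 10 = 14, A[0][1] + B[1][1] = 9 + -1 = 8, A[0][2] + B[2][1] = -4 + 7 = 3) = 3 (attained at k = 2)
  C[0][2] = min over k of (A[0][0] + B[0][2] = 4 + -1 = 3, A[0][1] + B[1][2] = 9 + 8 = 17, A[0][2] + B[2][2] = -4 + -4 = -8) = -8 (attained at k = 2)
  C[1][0] = min over k of (A[1][0] + B[0][0] = -1 + 3 = 2, A[1][1] + B[1][0] = 5 + 0 = 5, A[1][2] + B[2][0] = 0 + 7 = 7) = 2 (attained at k = 0)
  C[1][1] = min over k of (A[1][0] + B[0][1] = -1 + 10 = 9, A[1][1] + B[1][1] = 5 + -1 = 4, A[1][2] + B[2][1] = 0 + 7 = 7) = 4 (attained at k = 1)
  C[1][2] = min over k of (A[1][0] + B[0][2] = -1 + -1 = -2, A[1][1] + B[1][2] = 5 + 8 = 13, A[1][2] + B[2][2] = 0 + -4 = -4) = -4 (attained at k = 2)
  C[2][0] = min over k of (A[2][0] + B[0][0] = 4 + 3 = 7, A[2][1] + B[1][0] = -4 + 0 = -4, A[2][2] + B[2][0] = -3 + 7 = 4) = -4 (attained at k = 1)
  C[2][1] = min over k of (A[2][0] + B[0][1] = 4 + 10 = 14, A[2][1] + B[1][1] = -4 + -1 = -5, A[2][2] + B[2][1] = -3 + 7 = 4) = -5 (attained at k = 1)
  C[2][2] = min over k of (A[2][0] + B[0][2] = 4 + -1 = 3, A[2][1] + B[1][2] = -4 + 8 = 4, A[2][2] + B[2][2] = -3 + -4 = -7) = -7 (attained at k = 2)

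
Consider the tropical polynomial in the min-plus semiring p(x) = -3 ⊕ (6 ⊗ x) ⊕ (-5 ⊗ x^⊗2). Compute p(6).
p(6) = -3

A tropical monomial a ⊗ x^⊗i evaluates to a + i · x. Evaluating each term at x = 6:
  Term 0 contributes -3 + 0 · 6 = -3
  Term 1 contributes 6 + 1 · 6 = 12
  Term 2 contributes -5 + 2 · 6 = 7
p(6) = ⊕ of these = min[-3, 12, 7] = -3.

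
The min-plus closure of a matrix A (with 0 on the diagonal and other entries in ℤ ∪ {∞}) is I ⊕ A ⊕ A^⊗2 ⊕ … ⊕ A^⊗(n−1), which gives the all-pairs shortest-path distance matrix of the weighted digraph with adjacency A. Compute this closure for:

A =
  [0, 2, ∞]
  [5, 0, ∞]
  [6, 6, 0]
Closure =
  [0, 2, ∞]
  [5, 0, ∞]
  [6, 6, 0]

This is the Floyd-Warshall all-pairs shortest-path computation. For each intermediate vertex k = 0, 1, …, 2, update dist[i][j] ← min(dist[i][j], dist[i][k] + dist[k][j]). The final matrix gives, for each (i, j), the minimum total weight of any directed path from i to j (possibly empty when i = j).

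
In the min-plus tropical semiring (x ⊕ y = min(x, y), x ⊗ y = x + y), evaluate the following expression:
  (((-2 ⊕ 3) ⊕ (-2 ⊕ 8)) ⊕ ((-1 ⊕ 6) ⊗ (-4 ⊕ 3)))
(((-2 ⊕ 3) ⊕ (-2 ⊕ 8)) ⊕ ((-1 ⊕ 6) ⊗ (-4 ⊕ 3))) = -5

Expand innermost to outermost. Recall ⊕ takes the minimum of its arguments and ⊗ takes their sum. Working out the expression (((-2 ⊕ 3) ⊕ (-2 ⊕ 8)) ⊕ ((-1 ⊕ 6) ⊗ (-4 ⊕ 3))) gives -5.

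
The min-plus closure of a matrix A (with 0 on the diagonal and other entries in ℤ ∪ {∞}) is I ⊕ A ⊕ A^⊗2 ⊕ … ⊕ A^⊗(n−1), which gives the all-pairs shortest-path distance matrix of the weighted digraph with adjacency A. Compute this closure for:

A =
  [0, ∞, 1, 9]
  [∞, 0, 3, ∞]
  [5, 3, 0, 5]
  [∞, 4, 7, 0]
Closure =
  [0, 4, 1, 6]
  [8, 0, 3, 8]
  [5, 3, 0, 5]
  [12, 4, 7, 0]

This is the Floyd-Warshall all-pairs shortest-path computation. For each intermediate vertex k = 0, 1, …, 3, update dist[i][j] ← min(dist[i][j], dist[i][k] + dist[k][j]). The final matrix gives, for each (i, j), the minimum total weight of any directed path from i to j (possibly empty when i = j).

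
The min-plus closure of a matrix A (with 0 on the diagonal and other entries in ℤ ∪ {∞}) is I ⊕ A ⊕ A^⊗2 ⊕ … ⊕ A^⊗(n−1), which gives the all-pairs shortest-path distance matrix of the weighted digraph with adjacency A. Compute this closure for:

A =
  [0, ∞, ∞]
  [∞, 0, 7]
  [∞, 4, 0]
Closure =
  [0, ∞, ∞]
  [∞, 0, 7]
  [∞, 4, 0]

This is the Floyd-Warshall all-pairs shortest-path computation. For each intermediate vertex k = 0, 1, …, 2, update dist[i][j] ← min(dist[i][j], dist[i][k] + dist[k][j]). The final matrix gives, for each (i, j), the minimum total weight of any directed path from i to j (possibly empty when i = j).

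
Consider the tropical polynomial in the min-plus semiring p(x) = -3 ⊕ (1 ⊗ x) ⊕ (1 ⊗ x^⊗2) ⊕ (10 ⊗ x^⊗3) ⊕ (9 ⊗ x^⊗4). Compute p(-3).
p(-3) = -5

A tropical monomial a ⊗ x^⊗i evaluates to a + i · x. Evaluating each term at x = -3:
  Term 0 contributes -3 + 0 · -3 = -3
  Term 1 contributes 1 + 1 · -3 = -2
  Term 2 contributes 1 + 2 · -3 = -5
  Term 3 contributes 10 + 3 · -3 = 1
  Term 4 contributes 9 + 4 · -3 = -3
p(-3) = ⊕ of these = min[-3, -2, -5, 1, -3] = -5.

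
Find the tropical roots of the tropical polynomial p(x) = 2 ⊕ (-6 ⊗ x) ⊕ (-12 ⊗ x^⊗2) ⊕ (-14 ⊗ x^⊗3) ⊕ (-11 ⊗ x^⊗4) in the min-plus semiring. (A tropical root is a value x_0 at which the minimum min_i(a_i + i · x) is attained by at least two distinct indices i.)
Roots: {-3, 2, 6, 8}

Each tropical root is a break point of the lower envelope of the lines y = a_i + i · x (there are 5 lines, with slopes 0, 1, ..., 4). Only the lines that attain the minimum somewhere contribute to roots; other lines are dominated. Here the surviving (envelope) indices are i = 4, i = 3, i = 2, i = 1, i = 0.
Intersections between consecutive envelope lines give the roots: for adjacent envelope indices i < j the intersection is x = (a_i − a_j) / (j − i). Reading off the sorted break points: {-3, 2, 6, 8}.
Verification: at each break x_0, at least two indices attain the minimum of min_i(a_i + i · x_0).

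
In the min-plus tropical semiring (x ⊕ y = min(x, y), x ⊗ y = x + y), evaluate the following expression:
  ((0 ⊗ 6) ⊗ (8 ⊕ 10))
((0 ⊗ 6) ⊗ (8 ⊕ 10)) = 14

Expand innermost to outermost. Recall ⊕ takes the minimum of its arguments and ⊗ takes their sum. Working out the expression ((0 ⊗ 6) ⊗ (8 ⊕ 10)) gives 14.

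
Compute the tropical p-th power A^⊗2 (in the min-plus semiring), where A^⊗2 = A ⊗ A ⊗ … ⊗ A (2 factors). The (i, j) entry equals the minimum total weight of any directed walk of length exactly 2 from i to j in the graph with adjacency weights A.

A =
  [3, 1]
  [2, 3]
A^⊗2 =
  [3, 4]
  [5, 3]

Each entry (A^⊗2)_ij equals the minimum over all length-2 walks i = v_0 → v_1 → … → v_2 = j of Σ_t A[v_t][v_{t+1}]. For example, for (i, j) = (0, 1) we minimise over 2 possible intermediate vertex sequences; the minimum is 4, attained along the walk 0 → 0 → 1.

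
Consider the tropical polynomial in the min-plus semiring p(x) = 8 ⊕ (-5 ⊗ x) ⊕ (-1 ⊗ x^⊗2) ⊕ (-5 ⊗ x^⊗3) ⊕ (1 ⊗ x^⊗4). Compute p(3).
p(3) = -2

A tropical monomial a ⊗ x^⊗i evaluates to a + i · x. Evaluating each term at x = 3:
  Term 0 contributes 8 + 0 · 3 = 8
  Term 1 contributes -5 + 1 · 3 = -2
  Term 2 contributes -1 + 2 · 3 = 5
  Term 3 contributes -5 + 3 · 3 = 4
  Term 4 contributes 1 + 4 · 3 = 13
p(3) = ⊕ of these = min[8, -2, 5, 4, 13] = -2.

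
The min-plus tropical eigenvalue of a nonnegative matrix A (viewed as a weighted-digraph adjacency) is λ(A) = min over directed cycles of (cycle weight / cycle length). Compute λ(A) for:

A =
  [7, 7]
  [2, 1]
λ(A) = 1

Enumerate directed cycles and compute their means (weight / length). Sample:
  cycle 0 → 0: weight = 7, length = 1, mean = 7/1 ≈ 7.000
  cycle 1 → 1: weight = 1, length = 1, mean = 1/1 ≈ 1.000
  cycle 0 → 1 → 0: weight = 9, length = 2, mean = 9/2 ≈ 4.500
  cycle 1 → 0 → 1: weight = 9, length = 2, mean = 9/2 ≈ 4.500
Minimum mean = 1.000, attained e.g. along the cycle 1 → 1 with weight 1 and length 1. So λ(A) = 1/1 = 1.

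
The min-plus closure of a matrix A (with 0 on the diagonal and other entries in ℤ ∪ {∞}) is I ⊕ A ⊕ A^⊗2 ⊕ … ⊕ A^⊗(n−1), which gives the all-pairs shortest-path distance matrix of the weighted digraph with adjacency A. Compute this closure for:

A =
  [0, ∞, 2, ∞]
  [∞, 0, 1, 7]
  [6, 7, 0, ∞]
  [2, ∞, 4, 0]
Closure =
  [0, 9, 2, 16]
  [7, 0, 1, 7]
  [6, 7, 0, 14]
  [2, 11, 4, 0]

This is the Floyd-Warshall all-pairs shortest-path computation. For each intermediate vertex k = 0, 1, …, 3, update dist[i][j] ← min(dist[i][j], dist[i][k] + dist[k][j]). The final matrix gives, for each (i, j), the minimum total weight of any directed path from i to j (possibly empty when i = j).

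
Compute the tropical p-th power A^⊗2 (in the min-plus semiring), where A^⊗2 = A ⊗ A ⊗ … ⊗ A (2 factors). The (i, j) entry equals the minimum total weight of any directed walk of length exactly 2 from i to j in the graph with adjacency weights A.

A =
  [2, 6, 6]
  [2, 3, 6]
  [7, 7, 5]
A^⊗2 =
  [4, 8, 8]
  [4, 6, 8]
  [9, 10, 10]

Each entry (A^⊗2)_ij equals the minimum over all length-2 walks i = v_0 → v_1 → … → v_2 = j of Σ_t A[v_t][v_{t+1}]. For example, for (i, j) = (0, 2) we minimise over 3 possible intermediate vertex sequences; the minimum is 8, attained along the walk 0 → 0 → 2.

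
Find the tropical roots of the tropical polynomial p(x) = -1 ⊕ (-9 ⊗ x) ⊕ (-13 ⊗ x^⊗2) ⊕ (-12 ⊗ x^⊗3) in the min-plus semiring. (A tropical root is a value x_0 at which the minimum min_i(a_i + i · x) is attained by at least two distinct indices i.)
Roots: {-1, 4, 8}

Each tropical root is a break point of the lower envelope of the lines y = a_i + i · x (there are 4 lines, with slopes 0, 1, ..., 3). Only the lines that attain the minimum somewhere contribute to roots; other lines are dominated. Here the surviving (envelope) indices are i = 3, i = 2, i = 1, i = 0.
Intersections between consecutive envelope lines give the roots: for adjacent envelope indices i < j the intersection is x = (a_i − a_j) / (j − i). Reading off the sorted break points: {-1, 4, 8}.
Verification: at each break x_0, at least two indices attain the minimum of min_i(a_i + i · x_0).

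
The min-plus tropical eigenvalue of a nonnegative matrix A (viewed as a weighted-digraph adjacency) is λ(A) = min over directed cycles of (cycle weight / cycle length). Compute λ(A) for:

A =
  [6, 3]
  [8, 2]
λ(A) = 2

Enumerate directed cycles and compute their means (weight / length). Sample:
  cycle 0 → 0: weight = 6, length = 1, mean = 6/1 ≈ 6.000
  cycle 1 → 1: weight = 2, length = 1, mean = 2/1 ≈ 2.000
  cycle 0 → 1 → 0: weight = 11, length = 2, mean = 11/2 ≈ 5.500
  cycle 1 → 0 → 1: weight = 11, length = 2, mean = 11/2 ≈ 5.500
Minimum mean = 2.000, attained e.g. along the cycle 1 → 1 with weight 2 and length 1. So λ(A) = 2/1 = 2.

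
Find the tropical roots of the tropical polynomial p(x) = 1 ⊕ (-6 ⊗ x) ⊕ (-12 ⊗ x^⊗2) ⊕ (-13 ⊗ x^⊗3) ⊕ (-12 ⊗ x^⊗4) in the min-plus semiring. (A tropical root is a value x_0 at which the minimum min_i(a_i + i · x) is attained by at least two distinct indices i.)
Roots: {-1, 1, 6, 7}

Each tropical root is a break point of the lower envelope of the lines y = a_i + i · x (there are 5 lines, with slopes 0, 1, ..., 4). Only the lines that attain the minimum somewhere contribute to roots; other lines are dominated. Here the surviving (envelope) indices are i = 4, i = 3, i = 2, i = 1, i = 0.
Intersections between consecutive envelope lines give the roots: for adjacent envelope indices i < j the intersection is x = (a_i − a_j) / (j − i). Reading off the sorted break points: {-1, 1, 6, 7}.
Verification: at each break x_0, at least two indices attain the minimum of min_i(a_i + i · x_0).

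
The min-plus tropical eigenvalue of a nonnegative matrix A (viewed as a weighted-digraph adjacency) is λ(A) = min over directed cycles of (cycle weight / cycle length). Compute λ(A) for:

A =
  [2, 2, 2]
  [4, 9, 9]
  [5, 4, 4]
λ(A) = 2

Enumerate directed cycles and compute their means (weight / length). Sample:
  cycle 0 → 0: weight = 2, length = 1, mean = 2/1 ≈ 2.000
  cycle 1 → 1: weight = 9, length = 1, mean = 9/1 ≈ 9.000
  cycle 2 → 2: weight = 4, length = 1, mean = 4/1 ≈ 4.000
  cycle 0 → 1 → 0: weight = 6, length = 2, mean = 6/2 ≈ 3.000
  cycle 0 → 2 → 0: weight = 7, length = 2, mean = 7/2 ≈ 3.500
  cycle 1 → 0 → 1: weight = 6, length = 2, mean = 6/2 ≈ 3.000
Minimum mean = 2.000, attained e.g. along the cycle 0 → 0 with weight 2 and length 1. So λ(A) = 2/1 = 2.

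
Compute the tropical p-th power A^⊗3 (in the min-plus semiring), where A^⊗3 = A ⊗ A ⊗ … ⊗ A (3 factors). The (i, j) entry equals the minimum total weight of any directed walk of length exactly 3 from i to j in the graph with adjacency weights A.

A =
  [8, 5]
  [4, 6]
A^⊗3 =
  [15, 14]
  [13, 15]

Each entry (A^⊗3)_ij equals the minimum over all length-3 walks i = v_0 → v_1 → … → v_3 = j of Σ_t A[v_t][v_{t+1}]. For example, for (i, j) = (0, 1) we minimise over 4 possible intermediate vertex sequences; the minimum is 14, attained along the walk 0 → 1 → 0 → 1.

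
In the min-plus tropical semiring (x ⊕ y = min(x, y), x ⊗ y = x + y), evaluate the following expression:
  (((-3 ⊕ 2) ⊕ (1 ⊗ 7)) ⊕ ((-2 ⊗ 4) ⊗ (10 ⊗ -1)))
(((-3 ⊕ 2) ⊕ (1 ⊗ 7)) ⊕ ((-2 ⊗ 4) ⊗ (10 ⊗ -1))) = -3

Expand innermost to outermost. Recall ⊕ takes the minimum of its arguments and ⊗ takes their sum. Working out the expression (((-3 ⊕ 2) ⊕ (1 ⊗ 7)) ⊕ ((-2 ⊗ 4) ⊗ (10 ⊗ -1))) gives -3.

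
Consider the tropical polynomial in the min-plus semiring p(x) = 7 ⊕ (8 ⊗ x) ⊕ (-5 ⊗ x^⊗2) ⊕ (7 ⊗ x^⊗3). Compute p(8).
p(8) = 7

A tropical monomial a ⊗ x^⊗i evaluates to a + i · x. Evaluating each term at x = 8:
  Term 0 contributes 7 + 0 · 8 = 7
  Term 1 contributes 8 + 1 · 8 = 16
  Term 2 contributes -5 + 2 · 8 = 11
  Term 3 contributes 7 + 3 · 8 = 31
p(8) = ⊕ of these = min[7, 16, 11, 31] = 7.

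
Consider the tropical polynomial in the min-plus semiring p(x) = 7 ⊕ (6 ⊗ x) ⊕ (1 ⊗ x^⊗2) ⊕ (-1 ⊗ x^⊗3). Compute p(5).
p(5) = 7

A tropical monomial a ⊗ x^⊗i evaluates to a + i · x. Evaluating each term at x = 5:
  Term 0 contributes 7 + 0 · 5 = 7
  Term 1 contributes 6 + 1 · 5 = 11
  Term 2 contributes 1 + 2 · 5 = 11
  Term 3 contributes -1 + 3 · 5 = 14
p(5) = ⊕ of these = min[7, 11, 11, 14] = 7.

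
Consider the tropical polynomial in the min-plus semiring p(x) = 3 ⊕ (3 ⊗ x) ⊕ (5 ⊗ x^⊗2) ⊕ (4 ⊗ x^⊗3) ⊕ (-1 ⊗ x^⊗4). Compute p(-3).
p(-3) = -13

A tropical monomial a ⊗ x^⊗i evaluates to a + i · x. Evaluating each term at x = -3:
  Term 0 contributes 3 + 0 · -3 = 3
  Term 1 contributes 3 + 1 · -3 = 0
  Term 2 contributes 5 + 2 · -3 = -1
  Term 3 contributes 4 + 3 · -3 = -5
  Term 4 contributes -1 + 4 · -3 = -13
p(-3) = ⊕ of these = min[3, 0, -1, -5, -13] = -13.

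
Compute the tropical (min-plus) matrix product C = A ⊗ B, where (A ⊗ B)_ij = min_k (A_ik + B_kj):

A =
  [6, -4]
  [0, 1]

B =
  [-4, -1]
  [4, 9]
A ⊗ B =
  [0, 5]
  [-4, -1]

Apply the min-plus product entry-by-entry:
  C[0][0] = min over k of (A[0][0] + B[0][0] = 6 + -4 = 2, A[0][1] + B[1][0] = -4 + 4 = 0) = 0 (attained at k = 1)
  C[0][1] = min over k of (A[0][0] + B[0][1] = 6 + -1 = 5, A[0][1] + B[1][1] = -4 + 9 = 5) = 5 (attained at k = 0)
  C[1][0] = min over k of (A[1][0] + B[0][0] = 0 + -4 = -4, A[1][1] + B[1][0] = 1 + 4 = 5) = -4 (attained at k = 0)
  C[1][1] = min over k of (A[1][0] + B[0][1] = 0 + -1 = -1, A[1][1] + B[1][1] = 1 + 9 = 10) = -1 (attained at k = 0)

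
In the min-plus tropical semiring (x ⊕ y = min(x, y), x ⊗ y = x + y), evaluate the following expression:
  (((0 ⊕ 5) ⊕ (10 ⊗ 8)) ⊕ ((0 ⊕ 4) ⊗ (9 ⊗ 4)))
(((0 ⊕ 5) ⊕ (10 ⊗ 8)) ⊕ ((0 ⊕ 4) ⊗ (9 ⊗ 4))) = 0

Expand innermost to outermost. Recall ⊕ takes the minimum of its arguments and ⊗ takes their sum. Working out the expression (((0 ⊕ 5) ⊕ (10 ⊗ 8)) ⊕ ((0 ⊕ 4) ⊗ (9 ⊗ 4))) gives 0.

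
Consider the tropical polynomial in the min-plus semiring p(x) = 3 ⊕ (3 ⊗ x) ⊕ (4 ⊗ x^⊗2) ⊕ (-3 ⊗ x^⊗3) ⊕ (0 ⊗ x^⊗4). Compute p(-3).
p(-3) = -12

A tropical monomial a ⊗ x^⊗i evaluates to a + i · x. Evaluating each term at x = -3:
  Term 0 contributes 3 + 0 · -3 = 3
  Term 1 contributes 3 + 1 · -3 = 0
  Term 2 contributes 4 + 2 · -3 = -2
  Term 3 contributes -3 + 3 · -3 = -12
  Term 4 contributes 0 + 4 · -3 = -12
p(-3) = ⊕ of these = min[3, 0, -2, -12, -12] = -12.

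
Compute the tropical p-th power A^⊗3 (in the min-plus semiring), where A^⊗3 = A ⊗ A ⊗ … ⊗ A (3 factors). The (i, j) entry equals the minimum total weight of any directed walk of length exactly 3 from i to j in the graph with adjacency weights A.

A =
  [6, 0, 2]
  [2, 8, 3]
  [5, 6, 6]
A^⊗3 =
  [8, 2, 4]
  [4, 8, 5]
  [7, 8, 8]

Each entry (A^⊗3)_ij equals the minimum over all length-3 walks i = v_0 → v_1 → … → v_3 = j of Σ_t A[v_t][v_{t+1}]. For example, for (i, j) = (0, 2) we minimise over 9 possible intermediate vertex sequences; the minimum is 4, attained along the walk 0 → 1 → 0 → 2.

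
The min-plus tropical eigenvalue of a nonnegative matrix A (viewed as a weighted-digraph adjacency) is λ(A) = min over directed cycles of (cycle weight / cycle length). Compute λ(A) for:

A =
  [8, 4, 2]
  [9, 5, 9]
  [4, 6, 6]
λ(A) = 3

Enumerate directed cycles and compute their means (weight / length). Sample:
  cycle 0 → 0: weight = 8, length = 1, mean = 8/1 ≈ 8.000
  cycle 1 → 1: weight = 5, length = 1, mean = 5/1 ≈ 5.000
  cycle 2 → 2: weight = 6, length = 1, mean = 6/1 ≈ 6.000
  cycle 0 → 1 → 0: weight = 13, length = 2, mean = 13/2 ≈ 6.500
  cycle 0 → 2 → 0: weight = 6, length = 2, mean = 6/2 ≈ 3.000
  cycle 1 → 0 → 1: weight = 13, length = 2, mean = 13/2 ≈ 6.500
Minimum mean = 3.000, attained e.g. along the cycle 0 → 2 → 0 with weight 6 and length 2. So λ(A) = 6/2 = 3.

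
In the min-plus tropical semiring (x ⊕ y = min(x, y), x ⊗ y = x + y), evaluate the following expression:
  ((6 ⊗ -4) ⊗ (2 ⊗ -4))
((6 ⊗ -4) ⊗ (2 ⊗ -4)) = 0

Expand innermost to outermost. Recall ⊕ takes the minimum of its arguments and ⊗ takes their sum. Working out the expression ((6 ⊗ -4) ⊗ (2 ⊗ -4)) gives 0.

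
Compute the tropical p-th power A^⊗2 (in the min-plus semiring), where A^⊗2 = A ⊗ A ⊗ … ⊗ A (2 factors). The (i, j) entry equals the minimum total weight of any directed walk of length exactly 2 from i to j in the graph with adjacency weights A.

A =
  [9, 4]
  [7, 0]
A^⊗2 =
  [11, 4]
  [7, 0]

Each entry (A^⊗2)_ij equals the minimum over all length-2 walks i = v_0 → v_1 → … → v_2 = j of Σ_t A[v_t][v_{t+1}]. For example, for (i, j) = (0, 1) we minimise over 2 possible intermediate vertex sequences; the minimum is 4, attained along the walk 0 → 1 → 1.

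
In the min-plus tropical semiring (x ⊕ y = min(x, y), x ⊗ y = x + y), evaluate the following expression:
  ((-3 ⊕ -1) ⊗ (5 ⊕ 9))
((-3 ⊕ -1) ⊗ (5 ⊕ 9)) = 2

Expand innermost to outermost. Recall ⊕ takes the minimum of its arguments and ⊗ takes their sum. Working out the expression ((-3 ⊕ -1) ⊗ (5 ⊕ 9)) gives 2.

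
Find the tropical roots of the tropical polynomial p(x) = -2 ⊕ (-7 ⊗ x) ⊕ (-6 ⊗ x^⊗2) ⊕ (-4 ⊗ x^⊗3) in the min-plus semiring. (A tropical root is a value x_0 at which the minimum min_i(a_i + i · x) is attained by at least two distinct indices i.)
Roots: {-2, -1, 5}

Each tropical root is a break point of the lower envelope of the lines y = a_i + i · x (there are 4 lines, with slopes 0, 1, ..., 3). Only the lines that attain the minimum somewhere contribute to roots; other lines are dominated. Here the surviving (envelope) indices are i = 3, i = 2, i = 1, i = 0.
Intersections between consecutive envelope lines give the roots: for adjacent envelope indices i < j the intersection is x = (a_i − a_j) / (j − i). Reading off the sorted break points: {-2, -1, 5}.
Verification: at each break x_0, at least two indices attain the minimum of min_i(a_i + i · x_0).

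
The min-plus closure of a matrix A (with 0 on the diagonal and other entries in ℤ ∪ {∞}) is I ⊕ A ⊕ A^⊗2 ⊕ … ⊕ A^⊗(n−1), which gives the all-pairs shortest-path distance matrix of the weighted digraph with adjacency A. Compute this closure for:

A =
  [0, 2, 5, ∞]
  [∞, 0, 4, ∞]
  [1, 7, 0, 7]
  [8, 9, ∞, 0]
Closure =
  [0, 2, 5, 12]
  [5, 0, 4, 11]
  [1, 3, 0, 7]
  [8, 9, 13, 0]

This is the Floyd-Warshall all-pairs shortest-path computation. For each intermediate vertex k = 0, 1, …, 3, update dist[i][j] ← min(dist[i][j], dist[i][k] + dist[k][j]). The final matrix gives, for each (i, j), the minimum total weight of any directed path from i to j (possibly empty when i = j).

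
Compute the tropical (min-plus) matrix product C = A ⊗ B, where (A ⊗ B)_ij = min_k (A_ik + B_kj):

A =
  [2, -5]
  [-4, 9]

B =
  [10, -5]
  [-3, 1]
A ⊗ B =
  [-8, -4]
  [6, -9]

Apply the min-plus product entry-by-entry:
  C[0][0] = min over k of (A[0][0] + B[0][0] = 2 + 10 = 12, A[0][1] + B[1][0] = -5 + -3 = -8) = -8 (attained at k = 1)
  C[0][1] = min over k of (A[0][0] + B[0][1] = 2 + -5 = -3, A[0][1] + B[1][1] = -5 + 1 = -4) = -4 (attained at k = 1)
  C[1][0] = min over k of (A[1][0] + B[0][0] = -4 + 10 = 6, A[1][1] + B[1][0] = 9 + -3 = 6) = 6 (attained at k = 0)
  C[1][1] = min over k of (A[1][0] + B[0][1] = -4 + -5 = -9, A[1][1] + B[1][1] = 9 + 1 = 10) = -9 (attained at k = 0)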